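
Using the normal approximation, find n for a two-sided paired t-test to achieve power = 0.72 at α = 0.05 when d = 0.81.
n = 10 pairs

Sample size formula (paired t-test, normal approximation):
n = ((z_{α/2} + z_β) / d)²

z_{α/2} = 1.960 (for α = 0.05, two-sided)
z_β = 0.583 (for power = 0.72)
d = 0.81

n = ((1.960 + 0.583) / 0.81)²
n = (3.140)²
n ≈ 9.86
Round up to the next whole number: n = 10 pairs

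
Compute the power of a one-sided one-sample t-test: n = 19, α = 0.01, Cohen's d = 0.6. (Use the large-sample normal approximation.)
Power ≈ 0.61

Power calculation (one-sample t-test, normal approximation):
z_β = d · √n - z_α
z_β = 0.6 · √19 - 2.326
z_β = 0.6 · 4.359 - 2.326
z_β = 0.289

Power = Φ(z_β) = Φ(0.289) ≈ 0.614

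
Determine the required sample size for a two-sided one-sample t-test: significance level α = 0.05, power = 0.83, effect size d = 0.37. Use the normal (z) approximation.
n = 63

Sample size formula (one-sample t-test, normal approximation):
n = ((z_{α/2} + z_β) / d)²

z_{α/2} = 1.960 (for α = 0.05, two-sided)
z_β = 0.954 (for power = 0.83)
d = 0.37

n = ((1.960 + 0.954) / 0.37)²
n = (7.876)²
n ≈ 62.03
Round up to the next whole number: n = 63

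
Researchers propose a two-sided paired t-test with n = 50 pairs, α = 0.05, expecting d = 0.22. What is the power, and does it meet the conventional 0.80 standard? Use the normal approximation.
Power ≈ 0.34; the study is underpowered (power < 0.80)

Power calculation (paired t-test, normal approximation):
z_β = d · √n - z_{α/2}
z_β = 0.22 · √50 - 1.960
z_β = 0.22 · 7.071 - 1.960
z_β = -0.404

Power = Φ(z_β) = Φ(-0.404) ≈ 0.343

Effect size d = 0.22 is small by Cohen's convention (0.2/0.5/0.8).

Threshold: power ≥ 0.80 is conventionally adequate.
Power ≈ 0.34 → the study is underpowered (power < 0.80).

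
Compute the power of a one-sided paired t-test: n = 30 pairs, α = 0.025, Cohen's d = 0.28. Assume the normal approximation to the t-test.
Power ≈ 0.33

Power calculation (paired t-test, normal approximation):
z_β = d · √n - z_α
z_β = 0.28 · √30 - 1.960
z_β = 0.28 · 5.477 - 1.960
z_β = -0.426

Power = Φ(z_β) = Φ(-0.426) ≈ 0.335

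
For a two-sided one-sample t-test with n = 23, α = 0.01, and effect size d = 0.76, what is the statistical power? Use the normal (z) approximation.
Power ≈ 0.86

Power calculation (one-sample t-test, normal approximation):
z_β = d · √n - z_{α/2}
z_β = 0.76 · √23 - 2.576
z_β = 0.76 · 4.796 - 2.576
z_β = 1.069

Power = Φ(z_β) = Φ(1.069) ≈ 0.857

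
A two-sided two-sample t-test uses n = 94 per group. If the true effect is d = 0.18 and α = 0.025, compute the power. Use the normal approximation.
Power ≈ 0.16

Power calculation (two-sample t-test, normal approximation):
z_β = d · √(n/2) - z_{α/2}
z_β = 0.18 · √(94/2) - 2.241
z_β = 0.18 · 6.856 - 2.241
z_β = -1.007

Power = Φ(z_β) = Φ(-1.007) ≈ 0.157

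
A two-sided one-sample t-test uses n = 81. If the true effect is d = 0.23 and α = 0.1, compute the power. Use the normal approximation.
Power ≈ 0.66

Power calculation (one-sample t-test, normal approximation):
z_β = d · √n - z_{α/2}
z_β = 0.23 · √81 - 1.645
z_β = 0.23 · 9.000 - 1.645
z_β = 0.425

Power = Φ(z_β) = Φ(0.425) ≈ 0.665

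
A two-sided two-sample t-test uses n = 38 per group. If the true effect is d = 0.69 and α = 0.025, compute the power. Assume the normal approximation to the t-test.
Power ≈ 0.78

Power calculation (two-sample t-test, normal approximation):
z_β = d · √(n/2) - z_{α/2}
z_β = 0.69 · √(38/2) - 2.241
z_β = 0.69 · 4.359 - 2.241
z_β = 0.766

Power = Φ(z_β) = Φ(0.766) ≈ 0.778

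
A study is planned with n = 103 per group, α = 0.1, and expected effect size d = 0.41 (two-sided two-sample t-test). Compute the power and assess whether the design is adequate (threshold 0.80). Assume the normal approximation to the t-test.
Power ≈ 0.90; the study is adequately powered (power ≥ 0.80)

Power calculation (two-sample t-test, normal approximation):
z_β = d · √(n/2) - z_{α/2}
z_β = 0.41 · √(103/2) - 1.645
z_β = 0.41 · 7.176 - 1.645
z_β = 1.297

Power = Φ(z_β) = Φ(1.297) ≈ 0.903

Effect size d = 0.41 is small by Cohen's convention (0.2/0.5/0.8).

Threshold: power ≥ 0.80 is conventionally adequate.
Power ≈ 0.90 → the study is adequately powered (power ≥ 0.80).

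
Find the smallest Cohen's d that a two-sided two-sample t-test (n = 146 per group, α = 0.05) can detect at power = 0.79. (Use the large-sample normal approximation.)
d ≈ 0.32

Minimum detectable effect (two-sample t-test, normal approximation):
d = (z_{α/2} + z_β) / √(n/2)
d = (1.960 + 0.806) / √(146/2)
d = 2.766 / 8.544
d ≈ 0.32

By Cohen's convention (0.2 small / 0.5 medium / 0.8 large): small effect.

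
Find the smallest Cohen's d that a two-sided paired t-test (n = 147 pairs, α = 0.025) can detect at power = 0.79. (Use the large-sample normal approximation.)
d ≈ 0.25

Minimum detectable effect (paired t-test, normal approximation):
d = (z_{α/2} + z_β) / √n
d = (2.241 + 0.806) / √147
d = 3.048 / 12.124
d ≈ 0.25

By Cohen's convention (0.2 small / 0.5 medium / 0.8 large): small effect.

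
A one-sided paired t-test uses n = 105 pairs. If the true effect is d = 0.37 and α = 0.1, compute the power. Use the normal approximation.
Power ≈ 0.99

Power calculation (paired t-test, normal approximation):
z_β = d · √n - z_α
z_β = 0.37 · √105 - 1.282
z_β = 0.37 · 10.247 - 1.282
z_β = 2.510

Power = Φ(z_β) = Φ(2.510) ≈ 0.994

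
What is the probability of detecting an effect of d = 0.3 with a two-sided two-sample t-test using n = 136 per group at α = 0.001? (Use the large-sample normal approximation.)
Power ≈ 0.21

Power calculation (two-sample t-test, normal approximation):
z_β = d · √(n/2) - z_{α/2}
z_β = 0.3 · √(136/2) - 3.291
z_β = 0.3 · 8.246 - 3.291
z_β = -0.817

Power = Φ(z_β) = Φ(-0.817) ≈ 0.207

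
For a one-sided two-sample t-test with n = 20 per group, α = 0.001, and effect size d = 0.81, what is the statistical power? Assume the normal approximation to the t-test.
Power ≈ 0.30

Power calculation (two-sample t-test, normal approximation):
z_β = d · √(n/2) - z_α
z_β = 0.81 · √(20/2) - 3.090
z_β = 0.81 · 3.162 - 3.090
z_β = -0.529

Power = Φ(z_β) = Φ(-0.529) ≈ 0.298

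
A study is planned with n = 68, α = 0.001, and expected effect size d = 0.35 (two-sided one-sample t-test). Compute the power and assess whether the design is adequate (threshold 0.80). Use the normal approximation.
Power ≈ 0.34; the study is underpowered (power < 0.80)

Power calculation (one-sample t-test, normal approximation):
z_β = d · √n - z_{α/2}
z_β = 0.35 · √68 - 3.291
z_β = 0.35 · 8.246 - 3.291
z_β = -0.404

Power = Φ(z_β) = Φ(-0.404) ≈ 0.343

Effect size d = 0.35 is small by Cohen's convention (0.2/0.5/0.8).

Threshold: power ≥ 0.80 is conventionally adequate.
Power ≈ 0.34 → the study is underpowered (power < 0.80).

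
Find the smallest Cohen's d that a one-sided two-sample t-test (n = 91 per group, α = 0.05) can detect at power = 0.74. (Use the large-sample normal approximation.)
d ≈ 0.34

Minimum detectable effect (two-sample t-test, normal approximation):
d = (z_α + z_β) / √(n/2)
d = (1.645 + 0.643) / √(91/2)
d = 2.288 / 6.745
d ≈ 0.34

By Cohen's convention (0.2 small / 0.5 medium / 0.8 large): small effect.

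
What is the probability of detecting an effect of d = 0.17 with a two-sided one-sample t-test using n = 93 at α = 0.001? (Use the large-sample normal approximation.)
Power ≈ 0.05

Power calculation (one-sample t-test, normal approximation):
z_β = d · √n - z_{α/2}
z_β = 0.17 · √93 - 3.291
z_β = 0.17 · 9.644 - 3.291
z_β = -1.651

Power = Φ(z_β) = Φ(-1.651) ≈ 0.049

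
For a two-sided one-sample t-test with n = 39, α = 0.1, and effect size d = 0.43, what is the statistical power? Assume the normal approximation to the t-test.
Power ≈ 0.85

Power calculation (one-sample t-test, normal approximation):
z_β = d · √n - z_{α/2}
z_β = 0.43 · √39 - 1.645
z_β = 0.43 · 6.245 - 1.645
z_β = 1.040

Power = Φ(z_β) = Φ(1.040) ≈ 0.851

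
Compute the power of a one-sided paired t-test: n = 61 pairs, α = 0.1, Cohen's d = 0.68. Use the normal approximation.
Power ≈ 1.00

Power calculation (paired t-test, normal approximation):
z_β = d · √n - z_α
z_β = 0.68 · √61 - 1.282
z_β = 0.68 · 7.810 - 1.282
z_β = 4.029

Power = Φ(z_β) = Φ(4.029) ≈ 1.000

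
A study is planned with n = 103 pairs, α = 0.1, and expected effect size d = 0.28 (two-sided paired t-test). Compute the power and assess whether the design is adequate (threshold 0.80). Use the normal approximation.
Power ≈ 0.88; the study is adequately powered (power ≥ 0.80)

Power calculation (paired t-test, normal approximation):
z_β = d · √n - z_{α/2}
z_β = 0.28 · √103 - 1.645
z_β = 0.28 · 10.149 - 1.645
z_β = 1.197

Power = Φ(z_β) = Φ(1.197) ≈ 0.884

Effect size d = 0.28 is small by Cohen's convention (0.2/0.5/0.8).

Threshold: power ≥ 0.80 is conventionally adequate.
Power ≈ 0.88 → the study is adequately powered (power ≥ 0.80).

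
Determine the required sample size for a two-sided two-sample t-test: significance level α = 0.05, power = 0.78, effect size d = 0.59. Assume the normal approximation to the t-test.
n = 43 per group

Sample size formula (two-sample t-test, normal approximation):
n = 2 · ((z_{α/2} + z_β) / d)²

z_{α/2} = 1.960 (for α = 0.05, two-sided)
z_β = 0.772 (for power = 0.78)
d = 0.59

n = 2 · ((1.960 + 0.772) / 0.59)²
n = 2 · (4.631)²
n ≈ 42.89
Round up to the next whole number: n = 43 per group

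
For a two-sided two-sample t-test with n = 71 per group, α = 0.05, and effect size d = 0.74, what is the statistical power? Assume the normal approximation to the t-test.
Power ≈ 0.99

Power calculation (two-sample t-test, normal approximation):
z_β = d · √(n/2) - z_{α/2}
z_β = 0.74 · √(71/2) - 1.960
z_β = 0.74 · 5.958 - 1.960
z_β = 2.449

Power = Φ(z_β) = Φ(2.449) ≈ 0.993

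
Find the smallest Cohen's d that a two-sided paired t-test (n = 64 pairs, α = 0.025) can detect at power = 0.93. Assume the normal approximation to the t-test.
d ≈ 0.46

Minimum detectable effect (paired t-test, normal approximation):
d = (z_{α/2} + z_β) / √n
d = (2.241 + 1.476) / √64
d = 3.717 / 8.000
d ≈ 0.46

By Cohen's convention (0.2 small / 0.5 medium / 0.8 large): small effect.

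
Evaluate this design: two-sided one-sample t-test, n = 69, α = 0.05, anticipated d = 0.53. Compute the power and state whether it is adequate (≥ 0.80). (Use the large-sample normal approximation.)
Power ≈ 0.99; the study is adequately powered (power ≥ 0.80)

Power calculation (one-sample t-test, normal approximation):
z_β = d · √n - z_{α/2}
z_β = 0.53 · √69 - 1.960
z_β = 0.53 · 8.307 - 1.960
z_β = 2.443

Power = Φ(z_β) = Φ(2.443) ≈ 0.993

Effect size d = 0.53 is medium by Cohen's convention (0.2/0.5/0.8).

Threshold: power ≥ 0.80 is conventionally adequate.
Power ≈ 0.99 → the study is adequately powered (power ≥ 0.80).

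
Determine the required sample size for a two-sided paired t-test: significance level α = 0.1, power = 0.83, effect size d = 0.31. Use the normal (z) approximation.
n = 71 pairs

Sample size formula (paired t-test, normal approximation):
n = ((z_{α/2} + z_β) / d)²

z_{α/2} = 1.645 (for α = 0.1, two-sided)
z_β = 0.954 (for power = 0.83)
d = 0.31

n = ((1.645 + 0.954) / 0.31)²
n = (8.384)²
n ≈ 70.29
Round up to the next whole number: n = 71 pairs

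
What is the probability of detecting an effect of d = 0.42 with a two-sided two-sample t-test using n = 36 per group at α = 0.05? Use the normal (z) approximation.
Power ≈ 0.43

Power calculation (two-sample t-test, normal approximation):
z_β = d · √(n/2) - z_{α/2}
z_β = 0.42 · √(36/2) - 1.960
z_β = 0.42 · 4.243 - 1.960
z_β = -0.178

Power = Φ(z_β) = Φ(-0.178) ≈ 0.429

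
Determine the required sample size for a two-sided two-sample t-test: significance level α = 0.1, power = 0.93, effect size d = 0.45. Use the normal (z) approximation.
n = 97 per group

Sample size formula (two-sample t-test, normal approximation):
n = 2 · ((z_{α/2} + z_β) / d)²

z_{α/2} = 1.645 (for α = 0.1, two-sided)
z_β = 1.476 (for power = 0.93)
d = 0.45

n = 2 · ((1.645 + 1.476) / 0.45)²
n = 2 · (6.936)²
n ≈ 96.22
Round up to the next whole number: n = 97 per group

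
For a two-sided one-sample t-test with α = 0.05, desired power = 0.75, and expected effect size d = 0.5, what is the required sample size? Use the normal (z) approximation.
n = 28

Sample size formula (one-sample t-test, normal approximation):
n = ((z_{α/2} + z_β) / d)²

z_{α/2} = 1.960 (for α = 0.05, two-sided)
z_β = 0.674 (for power = 0.75)
d = 0.5

n = ((1.960 + 0.674) / 0.5)²
n = (5.268)²
n ≈ 27.75
Round up to the next whole number: n = 28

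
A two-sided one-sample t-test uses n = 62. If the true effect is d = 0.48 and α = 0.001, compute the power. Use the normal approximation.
Power ≈ 0.69

Power calculation (one-sample t-test, normal approximation):
z_β = d · √n - z_{α/2}
z_β = 0.48 · √62 - 3.291
z_β = 0.48 · 7.874 - 3.291
z_β = 0.489

Power = Φ(z_β) = Φ(0.489) ≈ 0.688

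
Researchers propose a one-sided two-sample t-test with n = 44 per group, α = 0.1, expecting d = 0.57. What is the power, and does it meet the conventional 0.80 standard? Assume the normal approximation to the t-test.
Power ≈ 0.92; the study is adequately powered (power ≥ 0.80)

Power calculation (two-sample t-test, normal approximation):
z_β = d · √(n/2) - z_α
z_β = 0.57 · √(44/2) - 1.282
z_β = 0.57 · 4.690 - 1.282
z_β = 1.392

Power = Φ(z_β) = Φ(1.392) ≈ 0.918

Effect size d = 0.57 is medium by Cohen's convention (0.2/0.5/0.8).

Threshold: power ≥ 0.80 is conventionally adequate.
Power ≈ 0.92 → the study is adequately powered (power ≥ 0.80).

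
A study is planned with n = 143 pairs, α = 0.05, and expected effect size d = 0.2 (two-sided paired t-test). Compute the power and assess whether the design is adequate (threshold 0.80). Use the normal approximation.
Power ≈ 0.67; the study is underpowered (power < 0.80)

Power calculation (paired t-test, normal approximation):
z_β = d · √n - z_{α/2}
z_β = 0.2 · √143 - 1.960
z_β = 0.2 · 11.958 - 1.960
z_β = 0.432

Power = Φ(z_β) = Φ(0.432) ≈ 0.667

Effect size d = 0.2 is small by Cohen's convention (0.2/0.5/0.8).

Threshold: power ≥ 0.80 is conventionally adequate.
Power ≈ 0.67 → the study is underpowered (power < 0.80).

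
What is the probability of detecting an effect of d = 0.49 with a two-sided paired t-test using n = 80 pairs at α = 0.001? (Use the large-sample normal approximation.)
Power ≈ 0.86

Power calculation (paired t-test, normal approximation):
z_β = d · √n - z_{α/2}
z_β = 0.49 · √80 - 3.291
z_β = 0.49 · 8.944 - 3.291
z_β = 1.092

Power = Φ(z_β) = Φ(1.092) ≈ 0.863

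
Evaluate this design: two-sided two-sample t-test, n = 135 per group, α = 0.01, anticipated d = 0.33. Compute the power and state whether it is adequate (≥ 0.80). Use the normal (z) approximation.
Power ≈ 0.55; the study is underpowered (power < 0.80)

Power calculation (two-sample t-test, normal approximation):
z_β = d · √(n/2) - z_{α/2}
z_β = 0.33 · √(135/2) - 2.576
z_β = 0.33 · 8.216 - 2.576
z_β = 0.135

Power = Φ(z_β) = Φ(0.135) ≈ 0.554

Effect size d = 0.33 is small by Cohen's convention (0.2/0.5/0.8).

Threshold: power ≥ 0.80 is conventionally adequate.
Power ≈ 0.55 → the study is underpowered (power < 0.80).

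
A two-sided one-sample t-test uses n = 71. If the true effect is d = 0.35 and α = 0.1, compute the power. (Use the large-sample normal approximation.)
Power ≈ 0.90

Power calculation (one-sample t-test, normal approximation):
z_β = d · √n - z_{α/2}
z_β = 0.35 · √71 - 1.645
z_β = 0.35 · 8.426 - 1.645
z_β = 1.304

Power = Φ(z_β) = Φ(1.304) ≈ 0.904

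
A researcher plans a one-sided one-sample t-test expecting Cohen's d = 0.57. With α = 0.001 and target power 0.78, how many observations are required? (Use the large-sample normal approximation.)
n = 46

Sample size formula (one-sample t-test, normal approximation):
n = ((z_α + z_β) / d)²

z_α = 3.090 (for α = 0.001, one-sided)
z_β = 0.772 (for power = 0.78)
d = 0.57

n = ((3.090 + 0.772) / 0.57)²
n = (6.775)²
n ≈ 45.90
Round up to the next whole number: n = 46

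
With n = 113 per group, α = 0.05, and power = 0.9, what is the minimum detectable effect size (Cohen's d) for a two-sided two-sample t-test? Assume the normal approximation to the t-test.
d ≈ 0.43

Minimum detectable effect (two-sample t-test, normal approximation):
d = (z_{α/2} + z_β) / √(n/2)
d = (1.960 + 1.282) / √(113/2)
d = 3.242 / 7.517
d ≈ 0.43

By Cohen's convention (0.2 small / 0.5 medium / 0.8 large): small effect.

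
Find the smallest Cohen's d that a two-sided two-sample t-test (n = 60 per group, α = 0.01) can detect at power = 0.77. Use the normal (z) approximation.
d ≈ 0.61

Minimum detectable effect (two-sample t-test, normal approximation):
d = (z_{α/2} + z_β) / √(n/2)
d = (2.576 + 0.739) / √(60/2)
d = 3.315 / 5.477
d ≈ 0.61

By Cohen's convention (0.2 small / 0.5 medium / 0.8 large): medium effect.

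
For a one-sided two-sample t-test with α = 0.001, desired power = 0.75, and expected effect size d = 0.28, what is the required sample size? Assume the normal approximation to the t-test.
n = 362 per group

Sample size formula (two-sample t-test, normal approximation):
n = 2 · ((z_α + z_β) / d)²

z_α = 3.090 (for α = 0.001, one-sided)
z_β = 0.674 (for power = 0.75)
d = 0.28

n = 2 · ((3.090 + 0.674) / 0.28)²
n = 2 · (13.443)²
n ≈ 361.43
Round up to the next whole number: n = 362 per group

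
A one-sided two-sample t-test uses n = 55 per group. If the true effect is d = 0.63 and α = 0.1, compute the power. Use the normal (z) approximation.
Power ≈ 0.98

Power calculation (two-sample t-test, normal approximation):
z_β = d · √(n/2) - z_α
z_β = 0.63 · √(55/2) - 1.282
z_β = 0.63 · 5.244 - 1.282
z_β = 2.022

Power = Φ(z_β) = Φ(2.022) ≈ 0.978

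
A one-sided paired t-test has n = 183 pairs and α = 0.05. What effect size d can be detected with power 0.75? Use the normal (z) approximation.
d ≈ 0.17

Minimum detectable effect (paired t-test, normal approximation):
d = (z_α + z_β) / √n
d = (1.645 + 0.674) / √183
d = 2.319 / 13.528
d ≈ 0.17

By Cohen's convention (0.2 small / 0.5 medium / 0.8 large): very small effect.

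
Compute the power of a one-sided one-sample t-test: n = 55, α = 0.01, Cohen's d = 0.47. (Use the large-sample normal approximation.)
Power ≈ 0.88

Power calculation (one-sample t-test, normal approximation):
z_β = d · √n - z_α
z_β = 0.47 · √55 - 2.326
z_β = 0.47 · 7.416 - 2.326
z_β = 1.159

Power = Φ(z_β) = Φ(1.159) ≈ 0.877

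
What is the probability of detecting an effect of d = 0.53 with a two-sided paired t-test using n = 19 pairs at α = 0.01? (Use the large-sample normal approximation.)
Power ≈ 0.40

Power calculation (paired t-test, normal approximation):
z_β = d · √n - z_{α/2}
z_β = 0.53 · √19 - 2.576
z_β = 0.53 · 4.359 - 2.576
z_β = -0.266

Power = Φ(z_β) = Φ(-0.266) ≈ 0.395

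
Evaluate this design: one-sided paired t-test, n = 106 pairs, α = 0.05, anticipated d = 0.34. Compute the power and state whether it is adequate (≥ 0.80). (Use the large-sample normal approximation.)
Power ≈ 0.97; the study is adequately powered (power ≥ 0.80)

Power calculation (paired t-test, normal approximation):
z_β = d · √n - z_α
z_β = 0.34 · √106 - 1.645
z_β = 0.34 · 10.296 - 1.645
z_β = 1.856

Power = Φ(z_β) = Φ(1.856) ≈ 0.968

Effect size d = 0.34 is small by Cohen's convention (0.2/0.5/0.8).

Threshold: power ≥ 0.80 is conventionally adequate.
Power ≈ 0.97 → the study is adequately powered (power ≥ 0.80).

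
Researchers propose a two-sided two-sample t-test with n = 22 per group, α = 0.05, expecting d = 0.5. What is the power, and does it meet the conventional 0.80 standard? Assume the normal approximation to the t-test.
Power ≈ 0.38; the study is underpowered (power < 0.80)

Power calculation (two-sample t-test, normal approximation):
z_β = d · √(n/2) - z_{α/2}
z_β = 0.5 · √(22/2) - 1.960
z_β = 0.5 · 3.317 - 1.960
z_β = -0.302

Power = Φ(z_β) = Φ(-0.302) ≈ 0.381

Effect size d = 0.5 is medium by Cohen's convention (0.2/0.5/0.8).

Threshold: power ≥ 0.80 is conventionally adequate.
Power ≈ 0.38 → the study is underpowered (power < 0.80).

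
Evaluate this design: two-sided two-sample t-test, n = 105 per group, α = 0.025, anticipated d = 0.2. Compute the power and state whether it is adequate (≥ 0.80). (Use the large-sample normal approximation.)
Power ≈ 0.21; the study is underpowered (power < 0.80)

Power calculation (two-sample t-test, normal approximation):
z_β = d · √(n/2) - z_{α/2}
z_β = 0.2 · √(105/2) - 2.241
z_β = 0.2 · 7.246 - 2.241
z_β = -0.792

Power = Φ(z_β) = Φ(-0.792) ≈ 0.214

Effect size d = 0.2 is small by Cohen's convention (0.2/0.5/0.8).

Threshold: power ≥ 0.80 is conventionally adequate.
Power ≈ 0.21 → the study is underpowered (power < 0.80).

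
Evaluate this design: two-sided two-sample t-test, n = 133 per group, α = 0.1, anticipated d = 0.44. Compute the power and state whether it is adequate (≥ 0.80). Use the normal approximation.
Power ≈ 0.97; the study is adequately powered (power ≥ 0.80)

Power calculation (two-sample t-test, normal approximation):
z_β = d · √(n/2) - z_{α/2}
z_β = 0.44 · √(133/2) - 1.645
z_β = 0.44 · 8.155 - 1.645
z_β = 1.943

Power = Φ(z_β) = Φ(1.943) ≈ 0.974

Effect size d = 0.44 is small by Cohen's convention (0.2/0.5/0.8).

Threshold: power ≥ 0.80 is conventionally adequate.
Power ≈ 0.97 → the study is adequately powered (power ≥ 0.80).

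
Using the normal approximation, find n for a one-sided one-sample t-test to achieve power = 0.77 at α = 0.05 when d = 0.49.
n = 24

Sample size formula (one-sample t-test, normal approximation):
n = ((z_α + z_β) / d)²

z_α = 1.645 (for α = 0.05, one-sided)
z_β = 0.739 (for power = 0.77)
d = 0.49

n = ((1.645 + 0.739) / 0.49)²
n = (4.865)²
n ≈ 23.67
Round up to the next whole number: n = 24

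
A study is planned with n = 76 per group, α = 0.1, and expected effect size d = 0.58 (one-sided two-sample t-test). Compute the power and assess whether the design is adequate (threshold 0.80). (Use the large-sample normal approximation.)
Power ≈ 0.99; the study is adequately powered (power ≥ 0.80)

Power calculation (two-sample t-test, normal approximation):
z_β = d · √(n/2) - z_α
z_β = 0.58 · √(76/2) - 1.282
z_β = 0.58 · 6.164 - 1.282
z_β = 2.294

Power = Φ(z_β) = Φ(2.294) ≈ 0.989

Effect size d = 0.58 is medium by Cohen's convention (0.2/0.5/0.8).

Threshold: power ≥ 0.80 is conventionally adequate.
Power ≈ 0.99 → the study is adequately powered (power ≥ 0.80).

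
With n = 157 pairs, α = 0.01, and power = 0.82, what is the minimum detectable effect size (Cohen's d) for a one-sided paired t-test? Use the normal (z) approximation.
d ≈ 0.26

Minimum detectable effect (paired t-test, normal approximation):
d = (z_α + z_β) / √n
d = (2.326 + 0.915) / √157
d = 3.242 / 12.530
d ≈ 0.26

By Cohen's convention (0.2 small / 0.5 medium / 0.8 large): small effect.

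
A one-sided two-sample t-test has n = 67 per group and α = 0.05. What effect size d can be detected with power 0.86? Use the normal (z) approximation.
d ≈ 0.47

Minimum detectable effect (two-sample t-test, normal approximation):
d = (z_α + z_β) / √(n/2)
d = (1.645 + 1.080) / √(67/2)
d = 2.725 / 5.788
d ≈ 0.47

By Cohen's convention (0.2 small / 0.5 medium / 0.8 large): small effect.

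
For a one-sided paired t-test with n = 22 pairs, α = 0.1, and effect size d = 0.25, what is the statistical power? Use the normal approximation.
Power ≈ 0.46

Power calculation (paired t-test, normal approximation):
z_β = d · √n - z_α
z_β = 0.25 · √22 - 1.282
z_β = 0.25 · 4.690 - 1.282
z_β = -0.109

Power = Φ(z_β) = Φ(-0.109) ≈ 0.457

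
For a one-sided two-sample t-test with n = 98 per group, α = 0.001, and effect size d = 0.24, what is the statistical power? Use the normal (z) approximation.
Power ≈ 0.08

Power calculation (two-sample t-test, normal approximation):
z_β = d · √(n/2) - z_α
z_β = 0.24 · √(98/2) - 3.090
z_β = 0.24 · 7.000 - 3.090
z_β = -1.410

Power = Φ(z_β) = Φ(-1.410) ≈ 0.079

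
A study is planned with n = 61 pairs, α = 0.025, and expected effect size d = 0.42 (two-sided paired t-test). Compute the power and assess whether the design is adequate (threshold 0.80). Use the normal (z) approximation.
Power ≈ 0.85; the study is adequately powered (power ≥ 0.80)

Power calculation (paired t-test, normal approximation):
z_β = d · √n - z_{α/2}
z_β = 0.42 · √61 - 2.241
z_β = 0.42 · 7.810 - 2.241
z_β = 1.039

Power = Φ(z_β) = Φ(1.039) ≈ 0.851

Effect size d = 0.42 is small by Cohen's convention (0.2/0.5/0.8).

Threshold: power ≥ 0.80 is conventionally adequate.
Power ≈ 0.85 → the study is adequately powered (power ≥ 0.80).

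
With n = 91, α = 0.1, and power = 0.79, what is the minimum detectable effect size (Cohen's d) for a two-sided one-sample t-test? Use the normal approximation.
d ≈ 0.26

Minimum detectable effect (one-sample t-test, normal approximation):
d = (z_{α/2} + z_β) / √n
d = (1.645 + 0.806) / √91
d = 2.451 / 9.539
d ≈ 0.26

By Cohen's convention (0.2 small / 0.5 medium / 0.8 large): small effect.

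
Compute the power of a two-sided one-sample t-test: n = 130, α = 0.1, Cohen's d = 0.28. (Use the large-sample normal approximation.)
Power ≈ 0.94

Power calculation (one-sample t-test, normal approximation):
z_β = d · √n - z_{α/2}
z_β = 0.28 · √130 - 1.645
z_β = 0.28 · 11.402 - 1.645
z_β = 1.548

Power = Φ(z_β) = Φ(1.548) ≈ 0.939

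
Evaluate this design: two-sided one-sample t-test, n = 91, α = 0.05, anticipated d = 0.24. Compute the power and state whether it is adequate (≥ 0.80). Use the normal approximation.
Power ≈ 0.63; the study is underpowered (power < 0.80)

Power calculation (one-sample t-test, normal approximation):
z_β = d · √n - z_{α/2}
z_β = 0.24 · √91 - 1.960
z_β = 0.24 · 9.539 - 1.960
z_β = 0.329

Power = Φ(z_β) = Φ(0.329) ≈ 0.629

Effect size d = 0.24 is small by Cohen's convention (0.2/0.5/0.8).

Threshold: power ≥ 0.80 is conventionally adequate.
Power ≈ 0.63 → the study is underpowered (power < 0.80).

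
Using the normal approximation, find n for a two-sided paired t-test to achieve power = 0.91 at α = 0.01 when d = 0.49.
n = 64 pairs

Sample size formula (paired t-test, normal approximation):
n = ((z_{α/2} + z_β) / d)²

z_{α/2} = 2.576 (for α = 0.01, two-sided)
z_β = 1.341 (for power = 0.91)
d = 0.49

n = ((2.576 + 1.341) / 0.49)²
n = (7.994)²
n ≈ 63.90
Round up to the next whole number: n = 64 pairs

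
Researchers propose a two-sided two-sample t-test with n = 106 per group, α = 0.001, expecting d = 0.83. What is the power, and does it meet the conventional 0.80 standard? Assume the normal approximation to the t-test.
Power ≈ 1.00; the study is adequately powered (power ≥ 0.80)

Power calculation (two-sample t-test, normal approximation):
z_β = d · √(n/2) - z_{α/2}
z_β = 0.83 · √(106/2) - 3.291
z_β = 0.83 · 7.280 - 3.291
z_β = 2.752

Power = Φ(z_β) = Φ(2.752) ≈ 0.997

Effect size d = 0.83 is large by Cohen's convention (0.2/0.5/0.8).

Threshold: power ≥ 0.80 is conventionally adequate.
Power ≈ 1.00 → the study is adequately powered (power ≥ 0.80).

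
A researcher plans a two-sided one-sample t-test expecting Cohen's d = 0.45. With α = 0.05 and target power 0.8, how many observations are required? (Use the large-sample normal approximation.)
n = 39

Sample size formula (one-sample t-test, normal approximation):
n = ((z_{α/2} + z_β) / d)²

z_{α/2} = 1.960 (for α = 0.05, two-sided)
z_β = 0.842 (for power = 0.8)
d = 0.45

n = ((1.960 + 0.842) / 0.45)²
n = (6.227)²
n ≈ 38.78
Round up to the next whole number: n = 39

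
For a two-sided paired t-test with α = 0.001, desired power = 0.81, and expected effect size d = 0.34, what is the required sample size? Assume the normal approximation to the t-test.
n = 151 pairs

Sample size formula (paired t-test, normal approximation):
n = ((z_{α/2} + z_β) / d)²

z_{α/2} = 3.291 (for α = 0.001, two-sided)
z_β = 0.878 (for power = 0.81)
d = 0.34

n = ((3.291 + 0.878) / 0.34)²
n = (12.262)²
n ≈ 150.36
Round up to the next whole number: n = 151 pairs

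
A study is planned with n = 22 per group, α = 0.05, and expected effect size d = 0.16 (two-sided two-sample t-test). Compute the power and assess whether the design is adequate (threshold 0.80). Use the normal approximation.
Power ≈ 0.08; the study is underpowered (power < 0.80)

Power calculation (two-sample t-test, normal approximation):
z_β = d · √(n/2) - z_{α/2}
z_β = 0.16 · √(22/2) - 1.960
z_β = 0.16 · 3.317 - 1.960
z_β = -1.429

Power = Φ(z_β) = Φ(-1.429) ≈ 0.076

Effect size d = 0.16 is very small by Cohen's convention (0.2/0.5/0.8).

Threshold: power ≥ 0.80 is conventionally adequate.
Power ≈ 0.08 → the study is underpowered (power < 0.80).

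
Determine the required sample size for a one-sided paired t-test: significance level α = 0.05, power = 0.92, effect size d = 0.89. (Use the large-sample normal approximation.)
n = 12 pairs

Sample size formula (paired t-test, normal approximation):
n = ((z_α + z_β) / d)²

z_α = 1.645 (for α = 0.05, one-sided)
z_β = 1.405 (for power = 0.92)
d = 0.89

n = ((1.645 + 1.405) / 0.89)²
n = (3.427)²
n ≈ 11.74
Round up to the next whole number: n = 12 pairs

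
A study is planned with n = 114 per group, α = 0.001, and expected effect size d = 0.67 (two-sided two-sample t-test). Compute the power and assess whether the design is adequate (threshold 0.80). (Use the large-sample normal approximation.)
Power ≈ 0.96; the study is adequately powered (power ≥ 0.80)

Power calculation (two-sample t-test, normal approximation):
z_β = d · √(n/2) - z_{α/2}
z_β = 0.67 · √(114/2) - 3.291
z_β = 0.67 · 7.550 - 3.291
z_β = 1.768

Power = Φ(z_β) = Φ(1.768) ≈ 0.961

Effect size d = 0.67 is medium by Cohen's convention (0.2/0.5/0.8).

Threshold: power ≥ 0.80 is conventionally adequate.
Power ≈ 0.96 → the study is adequately powered (power ≥ 0.80).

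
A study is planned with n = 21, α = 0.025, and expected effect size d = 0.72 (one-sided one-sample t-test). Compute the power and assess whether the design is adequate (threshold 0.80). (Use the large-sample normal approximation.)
Power ≈ 0.91; the study is adequately powered (power ≥ 0.80)

Power calculation (one-sample t-test, normal approximation):
z_β = d · √n - z_α
z_β = 0.72 · √21 - 1.960
z_β = 0.72 · 4.583 - 1.960
z_β = 1.339

Power = Φ(z_β) = Φ(1.339) ≈ 0.910

Effect size d = 0.72 is medium by Cohen's convention (0.2/0.5/0.8).

Threshold: power ≥ 0.80 is conventionally adequate.
Power ≈ 0.91 → the study is adequately powered (power ≥ 0.80).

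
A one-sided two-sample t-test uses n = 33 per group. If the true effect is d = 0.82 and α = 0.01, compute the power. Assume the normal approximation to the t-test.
Power ≈ 0.84

Power calculation (two-sample t-test, normal approximation):
z_β = d · √(n/2) - z_α
z_β = 0.82 · √(33/2) - 2.326
z_β = 0.82 · 4.062 - 2.326
z_β = 1.005

Power = Φ(z_β) = Φ(1.005) ≈ 0.842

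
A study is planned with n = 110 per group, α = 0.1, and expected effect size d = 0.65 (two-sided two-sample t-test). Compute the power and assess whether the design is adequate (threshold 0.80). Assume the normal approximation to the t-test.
Power ≈ 1.00; the study is adequately powered (power ≥ 0.80)

Power calculation (two-sample t-test, normal approximation):
z_β = d · √(n/2) - z_{α/2}
z_β = 0.65 · √(110/2) - 1.645
z_β = 0.65 · 7.416 - 1.645
z_β = 3.176

Power = Φ(z_β) = Φ(3.176) ≈ 0.999

Effect size d = 0.65 is medium by Cohen's convention (0.2/0.5/0.8).

Threshold: power ≥ 0.80 is conventionally adequate.
Power ≈ 1.00 → the study is adequately powered (power ≥ 0.80).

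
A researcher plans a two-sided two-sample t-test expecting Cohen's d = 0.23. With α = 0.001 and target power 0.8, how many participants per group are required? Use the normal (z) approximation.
n = 646 per group

Sample size formula (two-sample t-test, normal approximation):
n = 2 · ((z_{α/2} + z_β) / d)²

z_{α/2} = 3.291 (for α = 0.001, two-sided)
z_β = 0.842 (for power = 0.8)
d = 0.23

n = 2 · ((3.291 + 0.842) / 0.23)²
n = 2 · (17.970)²
n ≈ 645.84
Round up to the next whole number: n = 646 per group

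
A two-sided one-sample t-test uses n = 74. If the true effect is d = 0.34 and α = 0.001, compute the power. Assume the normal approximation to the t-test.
Power ≈ 0.36

Power calculation (one-sample t-test, normal approximation):
z_β = d · √n - z_{α/2}
z_β = 0.34 · √74 - 3.291
z_β = 0.34 · 8.602 - 3.291
z_β = -0.366

Power = Φ(z_β) = Φ(-0.366) ≈ 0.357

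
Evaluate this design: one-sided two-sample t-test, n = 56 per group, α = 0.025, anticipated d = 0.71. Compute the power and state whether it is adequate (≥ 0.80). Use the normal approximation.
Power ≈ 0.96; the study is adequately powered (power ≥ 0.80)

Power calculation (two-sample t-test, normal approximation):
z_β = d · √(n/2) - z_α
z_β = 0.71 · √(56/2) - 1.960
z_β = 0.71 · 5.292 - 1.960
z_β = 1.797

Power = Φ(z_β) = Φ(1.797) ≈ 0.964

Effect size d = 0.71 is medium by Cohen's convention (0.2/0.5/0.8).

Threshold: power ≥ 0.80 is conventionally adequate.
Power ≈ 0.96 → the study is adequately powered (power ≥ 0.80).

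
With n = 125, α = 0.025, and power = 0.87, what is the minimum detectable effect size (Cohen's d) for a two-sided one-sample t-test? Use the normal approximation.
d ≈ 0.30

Minimum detectable effect (one-sample t-test, normal approximation):
d = (z_{α/2} + z_β) / √n
d = (2.241 + 1.126) / √125
d = 3.368 / 11.180
d ≈ 0.30

By Cohen's convention (0.2 small / 0.5 medium / 0.8 large): small effect.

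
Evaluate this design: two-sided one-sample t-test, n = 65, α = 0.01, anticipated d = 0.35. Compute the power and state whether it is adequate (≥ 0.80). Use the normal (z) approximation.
Power ≈ 0.60; the study is underpowered (power < 0.80)

Power calculation (one-sample t-test, normal approximation):
z_β = d · √n - z_{α/2}
z_β = 0.35 · √65 - 2.576
z_β = 0.35 · 8.062 - 2.576
z_β = 0.246

Power = Φ(z_β) = Φ(0.246) ≈ 0.597

Effect size d = 0.35 is small by Cohen's convention (0.2/0.5/0.8).

Threshold: power ≥ 0.80 is conventionally adequate.
Power ≈ 0.60 → the study is underpowered (power < 0.80).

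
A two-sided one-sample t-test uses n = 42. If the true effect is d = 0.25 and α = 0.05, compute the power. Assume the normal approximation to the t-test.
Power ≈ 0.37

Power calculation (one-sample t-test, normal approximation):
z_β = d · √n - z_{α/2}
z_β = 0.25 · √42 - 1.960
z_β = 0.25 · 6.481 - 1.960
z_β = -0.340

Power = Φ(z_β) = Φ(-0.340) ≈ 0.367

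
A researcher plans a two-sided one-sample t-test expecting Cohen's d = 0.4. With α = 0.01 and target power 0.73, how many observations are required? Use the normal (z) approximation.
n = 64

Sample size formula (one-sample t-test, normal approximation):
n = ((z_{α/2} + z_β) / d)²

z_{α/2} = 2.576 (for α = 0.01, two-sided)
z_β = 0.613 (for power = 0.73)
d = 0.4

n = ((2.576 + 0.613) / 0.4)²
n = (7.973)²
n ≈ 63.57
Round up to the next whole number: n = 64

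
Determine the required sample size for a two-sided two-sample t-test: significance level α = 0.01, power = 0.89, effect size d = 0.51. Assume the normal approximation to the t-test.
n = 112 per group

Sample size formula (two-sample t-test, normal approximation):
n = 2 · ((z_{α/2} + z_β) / d)²

z_{α/2} = 2.576 (for α = 0.01, two-sided)
z_β = 1.227 (for power = 0.89)
d = 0.51

n = 2 · ((2.576 + 1.227) / 0.51)²
n = 2 · (7.457)²
n ≈ 111.21
Round up to the next whole number: n = 112 per group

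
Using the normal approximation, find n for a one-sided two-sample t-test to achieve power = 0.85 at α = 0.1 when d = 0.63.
n = 28 per group

Sample size formula (two-sample t-test, normal approximation):
n = 2 · ((z_α + z_β) / d)²

z_α = 1.282 (for α = 0.1, one-sided)
z_β = 1.036 (for power = 0.85)
d = 0.63

n = 2 · ((1.282 + 1.036) / 0.63)²
n = 2 · (3.679)²
n ≈ 27.07
Round up to the next whole number: n = 28 per group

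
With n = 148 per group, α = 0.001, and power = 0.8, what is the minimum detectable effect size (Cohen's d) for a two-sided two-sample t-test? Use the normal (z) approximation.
d ≈ 0.48

Minimum detectable effect (two-sample t-test, normal approximation):
d = (z_{α/2} + z_β) / √(n/2)
d = (3.291 + 0.842) / √(148/2)
d = 4.132 / 8.602
d ≈ 0.48

By Cohen's convention (0.2 small / 0.5 medium / 0.8 large): small effect.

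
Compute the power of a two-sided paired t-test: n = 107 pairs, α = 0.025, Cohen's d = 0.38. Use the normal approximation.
Power ≈ 0.95

Power calculation (paired t-test, normal approximation):
z_β = d · √n - z_{α/2}
z_β = 0.38 · √107 - 2.241
z_β = 0.38 · 10.344 - 2.241
z_β = 1.689

Power = Φ(z_β) = Φ(1.689) ≈ 0.954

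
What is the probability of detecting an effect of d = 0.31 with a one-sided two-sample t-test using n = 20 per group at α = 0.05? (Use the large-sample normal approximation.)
Power ≈ 0.25

Power calculation (two-sample t-test, normal approximation):
z_β = d · √(n/2) - z_α
z_β = 0.31 · √(20/2) - 1.645
z_β = 0.31 · 3.162 - 1.645
z_β = -0.665

Power = Φ(z_β) = Φ(-0.665) ≈ 0.253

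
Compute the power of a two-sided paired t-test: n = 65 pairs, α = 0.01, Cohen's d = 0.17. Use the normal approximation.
Power ≈ 0.11

Power calculation (paired t-test, normal approximation):
z_β = d · √n - z_{α/2}
z_β = 0.17 · √65 - 2.576
z_β = 0.17 · 8.062 - 2.576
z_β = -1.205

Power = Φ(z_β) = Φ(-1.205) ≈ 0.114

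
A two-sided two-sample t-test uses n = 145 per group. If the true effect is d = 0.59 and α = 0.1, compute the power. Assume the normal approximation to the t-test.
Power ≈ 1.00

Power calculation (two-sample t-test, normal approximation):
z_β = d · √(n/2) - z_{α/2}
z_β = 0.59 · √(145/2) - 1.645
z_β = 0.59 · 8.515 - 1.645
z_β = 3.379

Power = Φ(z_β) = Φ(3.379) ≈ 1.000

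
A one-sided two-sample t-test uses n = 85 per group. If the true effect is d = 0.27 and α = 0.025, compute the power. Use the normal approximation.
Power ≈ 0.42

Power calculation (two-sample t-test, normal approximation):
z_β = d · √(n/2) - z_α
z_β = 0.27 · √(85/2) - 1.960
z_β = 0.27 · 6.519 - 1.960
z_β = -0.200

Power = Φ(z_β) = Φ(-0.200) ≈ 0.421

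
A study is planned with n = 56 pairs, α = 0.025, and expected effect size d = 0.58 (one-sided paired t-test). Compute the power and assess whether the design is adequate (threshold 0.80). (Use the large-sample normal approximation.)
Power ≈ 0.99; the study is adequately powered (power ≥ 0.80)

Power calculation (paired t-test, normal approximation):
z_β = d · √n - z_α
z_β = 0.58 · √56 - 1.960
z_β = 0.58 · 7.483 - 1.960
z_β = 2.380

Power = Φ(z_β) = Φ(2.380) ≈ 0.991

Effect size d = 0.58 is medium by Cohen's convention (0.2/0.5/0.8).

Threshold: power ≥ 0.80 is conventionally adequate.
Power ≈ 0.99 → the study is adequately powered (power ≥ 0.80).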